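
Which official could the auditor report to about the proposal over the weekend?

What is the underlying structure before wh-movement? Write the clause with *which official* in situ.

The filler 'which official' is interpreted as the object of the preposition 'to'. It moves to the left edge, and the trace sits right after 'to':
Which official could the auditor report to ___ about the proposal over the weekend?

The auditor could report to which official about the proposal over the weekend.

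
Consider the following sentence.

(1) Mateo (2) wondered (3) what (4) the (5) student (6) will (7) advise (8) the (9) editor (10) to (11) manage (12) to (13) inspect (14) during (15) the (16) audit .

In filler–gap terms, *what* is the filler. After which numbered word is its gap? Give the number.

In situ: The student will advise the editor to manage to inspect what during the audit.
The filler 'what' is interpreted as the direct object of 'inspect'. Fronting leaves a gap immediately after 'inspect':
Mateo wondered what the student will advise the editor to manage to inspect ___ during the audit.
'inspect' is word 13.

13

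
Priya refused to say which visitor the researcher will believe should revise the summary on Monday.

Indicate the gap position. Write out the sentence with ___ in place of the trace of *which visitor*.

Priya refused to say which visitor the researcher will believe ___ should revise the summary on Monday.

Before movement: The researcher will believe which visitor should revise the summary on Monday.
The filler 'which visitor' is interpreted as the subject of the clause embedded under 'believe'. The gap is right after 'believe'.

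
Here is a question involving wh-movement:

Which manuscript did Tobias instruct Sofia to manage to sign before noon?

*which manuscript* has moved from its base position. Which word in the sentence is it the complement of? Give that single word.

sign

Underlying clause: Tobias did instruct Sofia to manage to sign which manuscript before noon.
'which manuscript' functions as the direct object of 'sign'. Wh-movement fronts it, leaving a gap right after 'sign':
Which manuscript did Tobias instruct Sofia to manage to sign ___ before noon?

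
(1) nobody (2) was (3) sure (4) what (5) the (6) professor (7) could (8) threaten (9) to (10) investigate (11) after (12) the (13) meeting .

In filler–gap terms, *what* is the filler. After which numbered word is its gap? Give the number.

Underlying clause: The professor could threaten to investigate what after the meeting.
'what' is the direct object of 'investigate'. Wh-movement fronts it, leaving a gap right after 'investigate':
Nobody was sure what the professor could threaten to investigate ___ after the meeting.
'investigate' is word 10.

10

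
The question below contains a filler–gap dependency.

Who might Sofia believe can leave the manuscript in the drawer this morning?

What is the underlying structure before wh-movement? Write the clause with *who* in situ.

Sofia might believe who can leave the manuscript in the drawer this morning.

'who' functions as the subject of the clause embedded under 'believe'. It moves to the left edge, and the trace sits right after 'believe':
Who might Sofia believe ___ can leave the manuscript in the drawer this morning?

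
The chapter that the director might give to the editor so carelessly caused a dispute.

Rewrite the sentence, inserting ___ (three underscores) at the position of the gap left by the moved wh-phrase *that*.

The chapter that the director might give ___ to the editor so carelessly caused a dispute.

'that' is the direct object of 'give'. The gap is right after 'give'.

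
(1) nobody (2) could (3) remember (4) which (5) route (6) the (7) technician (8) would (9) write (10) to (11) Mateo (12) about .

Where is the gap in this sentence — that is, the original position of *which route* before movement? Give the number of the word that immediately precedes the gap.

Underlying clause: The technician would write to Mateo about which route.
The filler 'which route' is interpreted as the object of the preposition 'about'. Fronting leaves a gap immediately after 'about':
Nobody could remember which route the technician would write to Mateo about ___.
'about' is word 12.

12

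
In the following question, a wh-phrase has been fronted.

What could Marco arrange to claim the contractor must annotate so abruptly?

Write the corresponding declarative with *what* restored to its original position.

'what' functions as the direct object of 'annotate'. Fronting leaves a gap immediately after 'annotate':
What could Marco arrange to claim the contractor must annotate ___ so abruptly?

Marco could arrange to claim the contractor must annotate what so abruptly.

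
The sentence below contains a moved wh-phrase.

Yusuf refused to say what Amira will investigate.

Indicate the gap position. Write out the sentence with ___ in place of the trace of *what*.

Yusuf refused to say what Amira will investigate ___.

Pre-movement form: Amira will investigate what.
'what' is the direct object of 'investigate'. The gap is right after 'investigate'.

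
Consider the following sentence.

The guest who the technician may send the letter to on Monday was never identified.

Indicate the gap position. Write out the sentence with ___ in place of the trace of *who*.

The filler 'who' is interpreted as the object of the preposition 'to' (recipient of 'send'). The gap is right after 'to'.

The guest who the technician may send the letter to ___ on Monday was never identified.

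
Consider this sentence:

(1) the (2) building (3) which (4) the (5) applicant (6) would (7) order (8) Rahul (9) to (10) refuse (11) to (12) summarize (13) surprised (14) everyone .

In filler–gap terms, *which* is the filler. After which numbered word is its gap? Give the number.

12

The filler 'which' is interpreted as the direct object of 'summarize'. It moves to the left edge, and the trace sits right after 'summarize':
The building which the applicant would order Rahul to refuse to summarize ___ surprised everyone.
'summarize' is word 12.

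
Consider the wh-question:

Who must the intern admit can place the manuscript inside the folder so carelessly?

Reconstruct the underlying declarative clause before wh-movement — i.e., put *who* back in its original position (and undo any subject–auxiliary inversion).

The intern must admit who can place the manuscript inside the folder so carelessly.

'who' functions as the subject of the clause embedded under 'admit'. Wh-movement fronts it, leaving a gap right after 'admit':
Who must the intern admit ___ can place the manuscript inside the folder so carelessly?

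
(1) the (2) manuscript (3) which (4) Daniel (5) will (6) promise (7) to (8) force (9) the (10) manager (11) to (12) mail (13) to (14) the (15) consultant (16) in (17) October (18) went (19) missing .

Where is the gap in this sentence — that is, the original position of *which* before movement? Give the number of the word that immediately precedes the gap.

12

'which' is the direct object of 'mail'. It moves to the left edge, and the trace sits right after 'mail':
The manuscript which Daniel will promise to force the manager to mail ___ to the consultant in October went missing.
'mail' is word 12.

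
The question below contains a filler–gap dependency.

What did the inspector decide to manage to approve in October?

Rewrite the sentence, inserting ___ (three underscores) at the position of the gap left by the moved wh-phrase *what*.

Underlying clause: The inspector did decide to manage to approve what in October.
'what' is the direct object of 'approve'. The gap is right after 'approve'.

What did the inspector decide to manage to approve ___ in October?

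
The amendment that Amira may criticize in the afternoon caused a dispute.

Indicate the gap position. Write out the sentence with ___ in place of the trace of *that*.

'that' functions as the direct object of 'criticize'. The gap is right after 'criticize'.

The amendment that Amira may criticize ___ in the afternoon caused a dispute.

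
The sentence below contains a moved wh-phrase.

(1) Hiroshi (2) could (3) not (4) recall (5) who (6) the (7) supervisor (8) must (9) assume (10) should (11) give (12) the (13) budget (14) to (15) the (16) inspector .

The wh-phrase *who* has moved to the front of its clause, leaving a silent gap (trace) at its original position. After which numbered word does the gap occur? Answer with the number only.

9

In situ: The supervisor must assume who should give the budget to the inspector.
'who' functions as the subject of the clause embedded under 'assume'. It moves to the left edge, and the trace sits right after 'assume':
Hiroshi could not recall who the supervisor must assume ___ should give the budget to the inspector.
'assume' is word 9.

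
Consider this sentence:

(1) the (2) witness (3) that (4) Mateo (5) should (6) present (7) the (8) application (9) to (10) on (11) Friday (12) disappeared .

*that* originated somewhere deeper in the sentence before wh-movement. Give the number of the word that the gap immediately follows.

The filler 'that' is interpreted as the object of the preposition 'to' (recipient of 'present'). Fronting leaves a gap immediately after 'to':
The witness that Mateo should present the application to ___ on Friday disappeared.
'to' is word 9.

9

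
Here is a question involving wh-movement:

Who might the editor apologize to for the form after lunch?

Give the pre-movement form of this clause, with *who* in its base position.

The editor might apologize to who for the form after lunch.

'who' is the object of the preposition 'to'. Fronting leaves a gap immediately after 'to':
Who might the editor apologize to ___ for the form after lunch?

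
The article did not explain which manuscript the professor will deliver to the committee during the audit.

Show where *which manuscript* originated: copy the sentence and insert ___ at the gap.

The article did not explain which manuscript the professor will deliver ___ to the committee during the audit.

Before movement: The professor will deliver which manuscript to the committee during the audit.
The filler 'which manuscript' is interpreted as the direct object of 'deliver'. The gap is right after 'deliver'.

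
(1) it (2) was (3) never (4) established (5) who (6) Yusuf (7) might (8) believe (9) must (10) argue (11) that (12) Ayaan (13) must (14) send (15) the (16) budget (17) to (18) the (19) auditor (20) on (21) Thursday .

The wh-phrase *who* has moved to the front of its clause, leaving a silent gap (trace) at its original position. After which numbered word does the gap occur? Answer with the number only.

Pre-movement form: Yusuf might believe who must argue that Ayaan must send the budget to the auditor on Thursday.
'who' functions as the subject of the clause embedded under 'believe'. Fronting leaves a gap immediately after 'believe':
It was never established who Yusuf might believe ___ must argue that Ayaan must send the budget to the auditor on Thursday.
'believe' is word 8.

8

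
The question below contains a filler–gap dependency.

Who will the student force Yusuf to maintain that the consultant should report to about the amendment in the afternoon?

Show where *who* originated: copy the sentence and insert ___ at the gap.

Pre-movement form: The student will force Yusuf to maintain that the consultant should report to who about the amendment in the afternoon.
The filler 'who' is interpreted as the object of the preposition 'to'. The gap is right after 'to'.

Who will the student force Yusuf to maintain that the consultant should report to ___ about the amendment in the afternoon?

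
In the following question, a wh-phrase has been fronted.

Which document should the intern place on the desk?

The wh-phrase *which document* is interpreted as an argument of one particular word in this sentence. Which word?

In situ: The intern should place which document on the desk.
'which document' functions as the direct object of 'place'. It moves to the left edge, and the trace sits right after 'place':
Which document should the intern place ___ on the desk?

place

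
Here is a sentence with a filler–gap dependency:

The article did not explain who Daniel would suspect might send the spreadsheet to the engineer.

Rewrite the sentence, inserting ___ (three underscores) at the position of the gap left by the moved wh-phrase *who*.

The article did not explain who Daniel would suspect ___ might send the spreadsheet to the engineer.

In situ: Daniel would suspect who might send the spreadsheet to the engineer.
'who' functions as the subject of the clause embedded under 'suspect'. The gap is right after 'suspect'.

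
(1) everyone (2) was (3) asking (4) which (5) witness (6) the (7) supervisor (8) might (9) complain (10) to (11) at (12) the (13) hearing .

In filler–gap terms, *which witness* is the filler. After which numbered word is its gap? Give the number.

Before movement: The supervisor might complain to which witness at the hearing.
The filler 'which witness' is interpreted as the object of the preposition 'to'. Fronting leaves a gap immediately after 'to':
Everyone was asking which witness the supervisor might complain to ___ at the hearing.
'to' is word 10.

10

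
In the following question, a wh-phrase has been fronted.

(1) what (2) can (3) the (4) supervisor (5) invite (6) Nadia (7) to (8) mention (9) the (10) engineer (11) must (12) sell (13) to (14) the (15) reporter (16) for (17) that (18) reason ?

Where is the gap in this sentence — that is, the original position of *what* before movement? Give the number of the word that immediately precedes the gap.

Before movement: The supervisor can invite Nadia to mention the engineer must sell what to the reporter for that reason.
The filler 'what' is interpreted as the direct object of 'sell'. Wh-movement fronts it, leaving a gap right after 'sell':
What can the supervisor invite Nadia to mention the engineer must sell ___ to the reporter for that reason?
'sell' is word 12.

12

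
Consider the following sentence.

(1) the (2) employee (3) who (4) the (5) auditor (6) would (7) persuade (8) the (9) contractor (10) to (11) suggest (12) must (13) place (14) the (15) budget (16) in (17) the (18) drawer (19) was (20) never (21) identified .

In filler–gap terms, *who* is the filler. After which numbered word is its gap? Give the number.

11

'who' is the subject of the clause embedded under 'suggest'. Wh-movement fronts it, leaving a gap right after 'suggest':
The employee who the auditor would persuade the contractor to suggest ___ must place the budget in the drawer was never identified.
'suggest' is word 11.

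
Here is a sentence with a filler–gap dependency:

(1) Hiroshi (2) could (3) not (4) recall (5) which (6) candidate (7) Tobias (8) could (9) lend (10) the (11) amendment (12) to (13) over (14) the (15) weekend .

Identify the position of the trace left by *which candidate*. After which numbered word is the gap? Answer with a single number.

12

Underlying clause: Tobias could lend the amendment to which candidate over the weekend.
'which candidate' functions as the object of the preposition 'to' (recipient of 'lend'). It moves to the left edge, and the trace sits right after 'to':
Hiroshi could not recall which candidate Tobias could lend the amendment to ___ over the weekend.
'to' is word 12.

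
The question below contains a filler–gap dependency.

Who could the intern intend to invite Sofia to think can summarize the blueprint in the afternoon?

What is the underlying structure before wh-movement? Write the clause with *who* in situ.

The filler 'who' is interpreted as the subject of the clause embedded under 'think'. Fronting leaves a gap immediately after 'think':
Who could the intern intend to invite Sofia to think ___ can summarize the blueprint in the afternoon?

The intern could intend to invite Sofia to think who can summarize the blueprint in the afternoon.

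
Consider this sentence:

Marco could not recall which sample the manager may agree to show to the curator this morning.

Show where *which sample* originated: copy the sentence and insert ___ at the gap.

Marco could not recall which sample the manager may agree to show ___ to the curator this morning.

Before movement: The manager may agree to show which sample to the curator this morning.
The filler 'which sample' is interpreted as the direct object of 'show'. The gap is right after 'show'.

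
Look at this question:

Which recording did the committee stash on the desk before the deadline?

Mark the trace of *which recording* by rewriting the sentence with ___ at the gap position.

In situ: The committee did stash which recording on the desk before the deadline.
'which recording' functions as the direct object of 'stash'. The gap is right after 'stash'.

Which recording did the committee stash ___ on the desk before the deadline?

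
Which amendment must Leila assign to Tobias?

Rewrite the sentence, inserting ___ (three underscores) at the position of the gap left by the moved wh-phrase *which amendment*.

Before movement: Leila must assign which amendment to Tobias.
'which amendment' is the direct object of 'assign'. The gap is right after 'assign'.

Which amendment must Leila assign ___ to Tobias?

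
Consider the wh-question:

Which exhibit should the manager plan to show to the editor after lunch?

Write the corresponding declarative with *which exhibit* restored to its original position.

The manager should plan to show which exhibit to the editor after lunch.

'which exhibit' functions as the direct object of 'show'. Wh-movement fronts it, leaving a gap right after 'show':
Which exhibit should the manager plan to show ___ to the editor after lunch?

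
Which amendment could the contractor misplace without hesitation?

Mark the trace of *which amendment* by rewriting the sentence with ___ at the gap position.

Which amendment could the contractor misplace ___ without hesitation?

Pre-movement form: The contractor could misplace which amendment without hesitation.
'which amendment' functions as the direct object of 'misplace'. The gap is right after 'misplace'.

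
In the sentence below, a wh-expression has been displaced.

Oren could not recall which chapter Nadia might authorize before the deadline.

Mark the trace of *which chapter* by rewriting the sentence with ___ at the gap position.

In situ: Nadia might authorize which chapter before the deadline.
'which chapter' functions as the direct object of 'authorize'. The gap is right after 'authorize'.

Oren could not recall which chapter Nadia might authorize ___ before the deadline.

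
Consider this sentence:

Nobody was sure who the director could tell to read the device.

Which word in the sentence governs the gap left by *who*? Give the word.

Underlying clause: The director could tell who to read the device.
'who' functions as the direct object of 'tell'. Wh-movement fronts it, leaving a gap right after 'tell':
Nobody was sure who the director could tell ___ to read the device.

tell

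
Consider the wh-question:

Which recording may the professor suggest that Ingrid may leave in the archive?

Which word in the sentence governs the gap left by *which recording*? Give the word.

Underlying clause: The professor may suggest that Ingrid may leave which recording in the archive.
'which recording' is the direct object of 'leave'. It moves to the left edge, and the trace sits right after 'leave':
Which recording may the professor suggest that Ingrid may leave ___ in the archive?

leave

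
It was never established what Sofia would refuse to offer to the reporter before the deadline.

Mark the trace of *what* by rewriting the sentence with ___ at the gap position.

It was never established what Sofia would refuse to offer ___ to the reporter before the deadline.

Underlying clause: Sofia would refuse to offer what to the reporter before the deadline.
'what' is the direct object of 'offer'. The gap is right after 'offer'.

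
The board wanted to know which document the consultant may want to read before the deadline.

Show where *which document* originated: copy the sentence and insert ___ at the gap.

The board wanted to know which document the consultant may want to read ___ before the deadline.

Pre-movement form: The consultant may want to read which document before the deadline.
'which document' functions as the direct object of 'read'. The gap is right after 'read'.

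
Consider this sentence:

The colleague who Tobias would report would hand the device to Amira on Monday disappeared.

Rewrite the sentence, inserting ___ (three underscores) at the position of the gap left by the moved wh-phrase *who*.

The colleague who Tobias would report ___ would hand the device to Amira on Monday disappeared.

'who' is the subject of the clause embedded under 'report'. The gap is right after 'report'.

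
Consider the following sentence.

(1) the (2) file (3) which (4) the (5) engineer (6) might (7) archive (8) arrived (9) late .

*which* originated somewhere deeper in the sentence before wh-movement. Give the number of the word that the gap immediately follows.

7

'which' is the direct object of 'archive'. Wh-movement fronts it, leaving a gap right after 'archive':
The file which the engineer might archive ___ arrived late.
'archive' is word 7.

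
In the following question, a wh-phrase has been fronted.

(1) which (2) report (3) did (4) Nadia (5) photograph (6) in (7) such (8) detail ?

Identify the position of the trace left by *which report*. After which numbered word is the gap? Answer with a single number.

In situ: Nadia did photograph which report in such detail.
The filler 'which report' is interpreted as the direct object of 'photograph'. It moves to the left edge, and the trace sits right after 'photograph':
Which report did Nadia photograph ___ in such detail?
'photograph' is word 5.

5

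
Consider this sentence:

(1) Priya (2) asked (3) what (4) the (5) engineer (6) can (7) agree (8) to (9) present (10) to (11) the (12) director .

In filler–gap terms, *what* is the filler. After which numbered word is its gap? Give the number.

9

Pre-movement form: The engineer can agree to present what to the director.
'what' functions as the direct object of 'present'. It moves to the left edge, and the trace sits right after 'present':
Priya asked what the engineer can agree to present ___ to the director.
'present' is word 9.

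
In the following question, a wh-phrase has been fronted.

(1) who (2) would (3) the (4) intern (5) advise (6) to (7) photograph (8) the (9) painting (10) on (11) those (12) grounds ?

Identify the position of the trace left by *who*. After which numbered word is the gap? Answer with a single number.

Pre-movement form: The intern would advise who to photograph the painting on those grounds.
'who' is the direct object of 'advise'. Fronting leaves a gap immediately after 'advise':
Who would the intern advise ___ to photograph the painting on those grounds?
'advise' is word 5.

5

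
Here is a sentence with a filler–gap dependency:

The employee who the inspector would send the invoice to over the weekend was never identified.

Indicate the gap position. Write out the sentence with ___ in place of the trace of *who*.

'who' functions as the object of the preposition 'to' (recipient of 'send'). The gap is right after 'to'.

The employee who the inspector would send the invoice to ___ over the weekend was never identified.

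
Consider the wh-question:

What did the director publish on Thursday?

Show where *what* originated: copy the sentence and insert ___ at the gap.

Pre-movement form: The director did publish what on Thursday.
'what' is the direct object of 'publish'. The gap is right after 'publish'.

What did the director publish ___ on Thursday?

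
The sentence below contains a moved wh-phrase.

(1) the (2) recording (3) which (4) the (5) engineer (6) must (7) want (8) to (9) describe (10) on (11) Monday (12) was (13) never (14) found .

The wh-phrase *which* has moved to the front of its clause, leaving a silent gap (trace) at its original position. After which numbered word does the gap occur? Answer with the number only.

The filler 'which' is interpreted as the direct object of 'describe'. Wh-movement fronts it, leaving a gap right after 'describe':
The recording which the engineer must want to describe ___ on Monday was never found.
'describe' is word 9.

9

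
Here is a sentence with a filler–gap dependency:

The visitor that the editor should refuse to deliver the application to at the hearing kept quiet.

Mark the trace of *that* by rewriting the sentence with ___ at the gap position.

The visitor that the editor should refuse to deliver the application to ___ at the hearing kept quiet.

'that' functions as the object of the preposition 'to' (recipient of 'deliver'). The gap is right after 'to'.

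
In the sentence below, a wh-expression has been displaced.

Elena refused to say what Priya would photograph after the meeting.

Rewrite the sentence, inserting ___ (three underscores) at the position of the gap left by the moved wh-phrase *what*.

Elena refused to say what Priya would photograph ___ after the meeting.

Pre-movement form: Priya would photograph what after the meeting.
The filler 'what' is interpreted as the direct object of 'photograph'. The gap is right after 'photograph'.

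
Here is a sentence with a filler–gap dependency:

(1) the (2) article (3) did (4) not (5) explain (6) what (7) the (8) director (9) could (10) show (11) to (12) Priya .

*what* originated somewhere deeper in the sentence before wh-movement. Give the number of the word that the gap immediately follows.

Underlying clause: The director could show what to Priya.
'what' functions as the direct object of 'show'. Fronting leaves a gap immediately after 'show':
The article did not explain what the director could show ___ to Priya.
'show' is word 10.

10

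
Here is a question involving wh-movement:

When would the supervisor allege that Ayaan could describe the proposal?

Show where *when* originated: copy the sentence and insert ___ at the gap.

Before movement: The supervisor would allege that Ayaan could describe the proposal when.
'when' is the temporal adjunct. The gap is right after 'proposal'.

When would the supervisor allege that Ayaan could describe the proposal ___?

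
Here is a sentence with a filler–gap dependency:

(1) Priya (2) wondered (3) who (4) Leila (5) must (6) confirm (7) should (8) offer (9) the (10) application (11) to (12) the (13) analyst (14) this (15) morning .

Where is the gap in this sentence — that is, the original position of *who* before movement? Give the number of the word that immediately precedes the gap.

6

Pre-movement form: Leila must confirm who should offer the application to the analyst this morning.
'who' functions as the subject of the clause embedded under 'confirm'. Fronting leaves a gap immediately after 'confirm':
Priya wondered who Leila must confirm ___ should offer the application to the analyst this morning.
'confirm' is word 6.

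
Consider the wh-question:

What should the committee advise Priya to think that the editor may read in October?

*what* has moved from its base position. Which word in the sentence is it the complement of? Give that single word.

read

Pre-movement form: The committee should advise Priya to think that the editor may read what in October.
'what' functions as the direct object of 'read'. Fronting leaves a gap immediately after 'read':
What should the committee advise Priya to think that the editor may read ___ in October?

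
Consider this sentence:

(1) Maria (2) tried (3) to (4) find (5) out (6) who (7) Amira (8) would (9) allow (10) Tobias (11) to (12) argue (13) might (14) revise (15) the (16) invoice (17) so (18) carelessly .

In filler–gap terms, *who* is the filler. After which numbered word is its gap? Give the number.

12

Before movement: Amira would allow Tobias to argue who might revise the invoice so carelessly.
'who' functions as the subject of the clause embedded under 'argue'. It moves to the left edge, and the trace sits right after 'argue':
Maria tried to find out who Amira would allow Tobias to argue ___ might revise the invoice so carelessly.
'argue' is word 12.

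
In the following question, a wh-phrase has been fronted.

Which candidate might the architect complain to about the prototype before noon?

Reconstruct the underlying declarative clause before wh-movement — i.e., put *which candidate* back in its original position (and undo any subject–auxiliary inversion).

'which candidate' is the object of the preposition 'to'. It moves to the left edge, and the trace sits right after 'to':
Which candidate might the architect complain to ___ about the prototype before noon?

The architect might complain to which candidate about the prototype before noon.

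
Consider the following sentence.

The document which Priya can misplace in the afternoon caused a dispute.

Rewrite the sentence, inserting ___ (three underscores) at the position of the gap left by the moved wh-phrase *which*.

'which' functions as the direct object of 'misplace'. The gap is right after 'misplace'.

The document which Priya can misplace ___ in the afternoon caused a dispute.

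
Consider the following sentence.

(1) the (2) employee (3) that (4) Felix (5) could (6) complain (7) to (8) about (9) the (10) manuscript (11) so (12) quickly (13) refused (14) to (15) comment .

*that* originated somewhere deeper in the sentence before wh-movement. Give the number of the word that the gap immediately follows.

7

'that' is the object of the preposition 'to'. Wh-movement fronts it, leaving a gap right after 'to':
The employee that Felix could complain to ___ about the manuscript so quickly refused to comment.
'to' is word 7.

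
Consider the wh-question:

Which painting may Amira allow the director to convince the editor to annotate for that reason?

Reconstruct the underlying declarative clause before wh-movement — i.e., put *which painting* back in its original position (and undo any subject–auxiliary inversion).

'which painting' is the direct object of 'annotate'. Wh-movement fronts it, leaving a gap right after 'annotate':
Which painting may Amira allow the director to convince the editor to annotate ___ for that reason?

Amira may allow the director to convince the editor to annotate which painting for that reason.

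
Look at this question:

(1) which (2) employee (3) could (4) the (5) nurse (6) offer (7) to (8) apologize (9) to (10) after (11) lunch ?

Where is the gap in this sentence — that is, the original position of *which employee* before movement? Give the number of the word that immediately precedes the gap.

Before movement: The nurse could offer to apologize to which employee after lunch.
'which employee' is the object of the preposition 'to'. Wh-movement fronts it, leaving a gap right after 'to':
Which employee could the nurse offer to apologize to ___ after lunch?
'to' is word 9.

9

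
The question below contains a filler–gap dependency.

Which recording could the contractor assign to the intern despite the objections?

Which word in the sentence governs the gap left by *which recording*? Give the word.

assign

Pre-movement form: The contractor could assign which recording to the intern despite the objections.
The filler 'which recording' is interpreted as the direct object of 'assign'. Fronting leaves a gap immediately after 'assign':
Which recording could the contractor assign ___ to the intern despite the objections?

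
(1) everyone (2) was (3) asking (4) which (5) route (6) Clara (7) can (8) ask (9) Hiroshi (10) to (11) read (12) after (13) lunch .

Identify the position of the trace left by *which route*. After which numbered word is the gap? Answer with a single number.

11

Before movement: Clara can ask Hiroshi to read which route after lunch.
'which route' functions as the direct object of 'read'. It moves to the left edge, and the trace sits right after 'read':
Everyone was asking which route Clara can ask Hiroshi to read ___ after lunch.
'read' is word 11.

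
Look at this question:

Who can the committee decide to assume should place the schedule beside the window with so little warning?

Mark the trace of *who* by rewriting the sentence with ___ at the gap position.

Who can the committee decide to assume ___ should place the schedule beside the window with so little warning?

In situ: The committee can decide to assume who should place the schedule beside the window with so little warning.
'who' functions as the subject of the clause embedded under 'assume'. The gap is right after 'assume'.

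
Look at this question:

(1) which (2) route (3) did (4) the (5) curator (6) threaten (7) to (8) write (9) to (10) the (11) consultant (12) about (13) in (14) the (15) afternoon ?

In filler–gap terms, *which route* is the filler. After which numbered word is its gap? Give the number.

In situ: The curator did threaten to write to the consultant about which route in the afternoon.
The filler 'which route' is interpreted as the object of the preposition 'about'. Wh-movement fronts it, leaving a gap right after 'about':
Which route did the curator threaten to write to the consultant about ___ in the afternoon?
'about' is word 12.

12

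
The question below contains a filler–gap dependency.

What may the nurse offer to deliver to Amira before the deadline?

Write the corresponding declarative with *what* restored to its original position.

The filler 'what' is interpreted as the direct object of 'deliver'. Wh-movement fronts it, leaving a gap right after 'deliver':
What may the nurse offer to deliver ___ to Amira before the deadline?

The nurse may offer to deliver what to Amira before the deadline.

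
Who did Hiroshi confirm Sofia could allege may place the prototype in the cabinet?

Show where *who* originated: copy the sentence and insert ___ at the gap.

Who did Hiroshi confirm Sofia could allege ___ may place the prototype in the cabinet?

Pre-movement form: Hiroshi did confirm Sofia could allege who may place the prototype in the cabinet.
'who' is the subject of the clause embedded under 'allege'. The gap is right after 'allege'.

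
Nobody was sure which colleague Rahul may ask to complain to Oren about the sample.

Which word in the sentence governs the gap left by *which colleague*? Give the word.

ask

Before movement: Rahul may ask which colleague to complain to Oren about the sample.
The filler 'which colleague' is interpreted as the direct object of 'ask'. Fronting leaves a gap immediately after 'ask':
Nobody was sure which colleague Rahul may ask ___ to complain to Oren about the sample.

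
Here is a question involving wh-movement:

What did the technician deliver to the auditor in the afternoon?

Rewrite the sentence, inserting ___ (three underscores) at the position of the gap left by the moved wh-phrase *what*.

In situ: The technician did deliver what to the auditor in the afternoon.
'what' is the direct object of 'deliver'. The gap is right after 'deliver'.

What did the technician deliver ___ to the auditor in the afternoon?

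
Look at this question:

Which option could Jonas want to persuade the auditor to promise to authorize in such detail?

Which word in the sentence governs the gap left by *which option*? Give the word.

authorize

Underlying clause: Jonas could want to persuade the auditor to promise to authorize which option in such detail.
'which option' functions as the direct object of 'authorize'. It moves to the left edge, and the trace sits right after 'authorize':
Which option could Jonas want to persuade the auditor to promise to authorize ___ in such detail?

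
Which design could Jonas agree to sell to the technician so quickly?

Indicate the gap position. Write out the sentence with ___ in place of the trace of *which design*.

Pre-movement form: Jonas could agree to sell which design to the technician so quickly.
The filler 'which design' is interpreted as the direct object of 'sell'. The gap is right after 'sell'.

Which design could Jonas agree to sell ___ to the technician so quickly?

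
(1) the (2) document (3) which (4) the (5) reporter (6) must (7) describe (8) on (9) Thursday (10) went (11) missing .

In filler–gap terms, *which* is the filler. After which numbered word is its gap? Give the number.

7

'which' is the direct object of 'describe'. It moves to the left edge, and the trace sits right after 'describe':
The document which the reporter must describe ___ on Thursday went missing.
'describe' is word 7.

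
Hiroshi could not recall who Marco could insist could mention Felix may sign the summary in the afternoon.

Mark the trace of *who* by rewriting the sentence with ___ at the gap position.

Underlying clause: Marco could insist who could mention Felix may sign the summary in the afternoon.
'who' is the subject of the clause embedded under 'insist'. The gap is right after 'insist'.

Hiroshi could not recall who Marco could insist ___ could mention Felix may sign the summary in the afternoon.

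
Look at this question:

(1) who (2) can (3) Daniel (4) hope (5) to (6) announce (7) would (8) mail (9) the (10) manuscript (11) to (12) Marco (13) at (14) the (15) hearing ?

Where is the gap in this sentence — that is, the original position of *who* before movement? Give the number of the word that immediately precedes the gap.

6

In situ: Daniel can hope to announce who would mail the manuscript to Marco at the hearing.
The filler 'who' is interpreted as the subject of the clause embedded under 'announce'. Fronting leaves a gap immediately after 'announce':
Who can Daniel hope to announce ___ would mail the manuscript to Marco at the hearing?
'announce' is word 6.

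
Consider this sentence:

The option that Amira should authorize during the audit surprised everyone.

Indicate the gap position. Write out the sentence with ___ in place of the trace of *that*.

The option that Amira should authorize ___ during the audit surprised everyone.

The filler 'that' is interpreted as the direct object of 'authorize'. The gap is right after 'authorize'.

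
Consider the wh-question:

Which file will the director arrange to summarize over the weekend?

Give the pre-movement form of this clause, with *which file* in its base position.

The director will arrange to summarize which file over the weekend.

'which file' is the direct object of 'summarize'. Fronting leaves a gap immediately after 'summarize':
Which file will the director arrange to summarize ___ over the weekend?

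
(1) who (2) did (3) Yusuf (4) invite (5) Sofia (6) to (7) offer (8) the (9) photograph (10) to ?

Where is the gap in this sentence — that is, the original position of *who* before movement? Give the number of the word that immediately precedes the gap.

Pre-movement form: Yusuf did invite Sofia to offer the photograph to who.
'who' is the object of the preposition 'to' (recipient of 'offer'). Wh-movement fronts it, leaving a gap right after 'to':
Who did Yusuf invite Sofia to offer the photograph to ___?
'to' is word 10.

10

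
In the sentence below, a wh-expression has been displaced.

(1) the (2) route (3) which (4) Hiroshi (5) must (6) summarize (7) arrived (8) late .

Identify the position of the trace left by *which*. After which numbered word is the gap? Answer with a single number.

6

'which' is the direct object of 'summarize'. Fronting leaves a gap immediately after 'summarize':
The route which Hiroshi must summarize ___ arrived late.
'summarize' is word 6.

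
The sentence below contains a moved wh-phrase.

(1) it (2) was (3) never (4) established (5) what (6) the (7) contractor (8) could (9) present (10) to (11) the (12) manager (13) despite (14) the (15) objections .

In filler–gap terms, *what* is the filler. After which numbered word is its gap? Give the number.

9

Underlying clause: The contractor could present what to the manager despite the objections.
The filler 'what' is interpreted as the direct object of 'present'. It moves to the left edge, and the trace sits right after 'present':
It was never established what the contractor could present ___ to the manager despite the objections.
'present' is word 9.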